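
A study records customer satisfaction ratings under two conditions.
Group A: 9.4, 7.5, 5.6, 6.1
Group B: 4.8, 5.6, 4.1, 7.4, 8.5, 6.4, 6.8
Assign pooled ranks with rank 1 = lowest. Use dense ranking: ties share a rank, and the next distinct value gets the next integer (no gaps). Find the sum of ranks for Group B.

33

Sorted (ascending): 4.1, 4.8, 5.6, 5.6, 6.1, 6.4, 6.8, 7.4, 7.5, 8.5, 9.4
The 2 values of 5.6 share dense rank 3.
Remaining distinct values take the next consecutive integers.
Group B values → pooled ranks: 4.8→2, 5.6→3, 4.1→1, 7.4→7, 8.5→9, 6.4→5, 6.8→6
Rank sum = 2 + 3 + 1 + 7 + 9 + 5 + 6 = 33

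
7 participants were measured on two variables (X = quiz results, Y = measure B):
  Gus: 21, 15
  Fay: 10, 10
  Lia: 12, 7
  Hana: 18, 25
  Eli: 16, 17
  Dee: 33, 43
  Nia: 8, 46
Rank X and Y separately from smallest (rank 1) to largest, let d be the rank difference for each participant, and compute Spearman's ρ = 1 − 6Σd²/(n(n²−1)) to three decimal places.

Ranks of variable 1: 6, 2, 3, 5, 4, 7, 1
Ranks of variable 2: 3, 2, 1, 5, 4, 6, 7
d = r₁ − r₂: 3, 0, 2, 0, 0, 1, -6
d²: 9, 0, 4, 0, 0, 1, 36; Σd² = 50
ρ = 1 − 6·50/(7·48) = 1 − 300/336 = 0.107

0.107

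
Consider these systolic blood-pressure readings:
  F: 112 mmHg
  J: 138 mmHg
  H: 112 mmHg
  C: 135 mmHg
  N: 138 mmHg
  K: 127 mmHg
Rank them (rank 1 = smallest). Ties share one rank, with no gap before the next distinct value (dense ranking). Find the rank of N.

Sorted (ascending): 112, 112, 127, 135, 138, 138
The 2 values of 112 share dense rank 1.
The 2 values of 138 share dense rank 4.
Remaining distinct values take the next consecutive integers.
N has value 138 mmHg → rank 4.

4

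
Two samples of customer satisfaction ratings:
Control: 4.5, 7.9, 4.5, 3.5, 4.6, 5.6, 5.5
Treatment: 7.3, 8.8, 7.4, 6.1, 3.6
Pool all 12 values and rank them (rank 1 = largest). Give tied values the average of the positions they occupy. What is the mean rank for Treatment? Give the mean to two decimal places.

4.80

Sorted (descending): 8.8, 7.9, 7.4, 7.3, 6.1, 5.6, 5.5, 4.6, 4.5, 4.5, 3.6, 3.5
The 2 values of 4.5 occupy positions 9–10 → average rank (9+10)/2 = 9.5.
Treatment values → pooled ranks: 7.3→4, 8.8→1, 7.4→3, 6.1→5, 3.6→11
Mean rank = (4 + 1 + 3 + 5 + 11) / 5 = 4.80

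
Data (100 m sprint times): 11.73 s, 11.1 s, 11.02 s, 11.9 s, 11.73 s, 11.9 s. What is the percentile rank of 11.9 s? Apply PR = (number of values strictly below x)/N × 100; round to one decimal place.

66.7

N = 6.
Strictly below 11.9: 4. Equal to 11.9: 2.
PR = 4/6 × 100 = 66.7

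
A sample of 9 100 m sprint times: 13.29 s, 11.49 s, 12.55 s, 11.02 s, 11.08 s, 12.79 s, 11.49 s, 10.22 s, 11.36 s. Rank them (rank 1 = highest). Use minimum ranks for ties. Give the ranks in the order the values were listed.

Sorted (descending): 13.29, 12.79, 12.55, 11.49, 11.49, 11.36, 11.08, 11.02, 10.22
The 2 values of 11.49 occupy positions 4–5 → each gets rank 4.

1, 4, 3, 8, 7, 2, 4, 9, 6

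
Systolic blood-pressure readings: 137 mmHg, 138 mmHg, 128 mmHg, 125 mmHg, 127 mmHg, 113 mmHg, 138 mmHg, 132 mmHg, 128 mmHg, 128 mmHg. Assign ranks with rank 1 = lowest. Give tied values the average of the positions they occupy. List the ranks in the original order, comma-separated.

Sorted (ascending): 113, 125, 127, 128, 128, 128, 132, 137, 138, 138
The 3 values of 128 occupy positions 4–6 → average rank 5.
The 2 values of 138 occupy positions 9–10 → average rank (9+10)/2 = 9.5.

8, 9.5, 5, 2, 3, 1, 9.5, 7, 5, 5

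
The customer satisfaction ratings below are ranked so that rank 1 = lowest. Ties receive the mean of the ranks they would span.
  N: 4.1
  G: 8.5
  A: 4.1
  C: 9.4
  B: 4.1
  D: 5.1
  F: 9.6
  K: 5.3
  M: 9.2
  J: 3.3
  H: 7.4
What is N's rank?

3

Sorted (ascending): 3.3, 4.1, 4.1, 4.1, 5.1, 5.3, 7.4, 8.5, 9.2, 9.4, 9.6
The 3 values of 4.1 occupy positions 2–4 → average rank 3.
N has value 4.1 → rank 3.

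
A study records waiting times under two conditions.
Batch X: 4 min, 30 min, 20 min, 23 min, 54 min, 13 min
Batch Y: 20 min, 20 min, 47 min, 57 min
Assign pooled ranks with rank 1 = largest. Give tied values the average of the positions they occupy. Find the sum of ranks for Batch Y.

18

Sorted (descending): 57, 54, 47, 30, 23, 20, 20, 20, 13, 4
The 3 values of 20 occupy positions 6–8 → average rank 7.
Batch Y values → pooled ranks: 20→7, 20→7, 47→3, 57→1
Rank sum = 7 + 7 + 3 + 1 = 18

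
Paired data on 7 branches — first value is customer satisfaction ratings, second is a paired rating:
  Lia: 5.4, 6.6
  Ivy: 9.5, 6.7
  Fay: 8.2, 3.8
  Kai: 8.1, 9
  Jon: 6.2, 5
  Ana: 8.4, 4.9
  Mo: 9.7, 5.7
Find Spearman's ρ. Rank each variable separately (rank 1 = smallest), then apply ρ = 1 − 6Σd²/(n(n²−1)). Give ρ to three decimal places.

-0.071

Ranks of variable 1: 1, 6, 4, 3, 2, 5, 7
Ranks of variable 2: 5, 6, 1, 7, 3, 2, 4
d = r₁ − r₂: -4, 0, 3, -4, -1, 3, 3
d²: 16, 0, 9, 16, 1, 9, 9; Σd² = 60
ρ = 1 − 6·60/(7·48) = 1 − 360/336 = -0.071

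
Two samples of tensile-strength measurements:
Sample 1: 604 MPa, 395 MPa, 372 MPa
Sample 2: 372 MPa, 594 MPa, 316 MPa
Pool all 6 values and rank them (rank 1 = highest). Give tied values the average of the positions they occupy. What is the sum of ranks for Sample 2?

Sorted (descending): 604, 594, 395, 372, 372, 316
The 2 values of 372 occupy positions 4–5 → average rank (4+5)/2 = 4.5.
Sample 2 values → pooled ranks: 372→4.5, 594→2, 316→6
Rank sum = 4.5 + 2 + 6 = 12.5

12.5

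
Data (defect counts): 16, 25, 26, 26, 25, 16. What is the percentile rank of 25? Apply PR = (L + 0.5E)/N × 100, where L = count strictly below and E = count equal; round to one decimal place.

50.0

N = 6.
Strictly below 25: 2. Equal to 25: 2.
PR = (2 + 0.5·2)/6 × 100 = 50.0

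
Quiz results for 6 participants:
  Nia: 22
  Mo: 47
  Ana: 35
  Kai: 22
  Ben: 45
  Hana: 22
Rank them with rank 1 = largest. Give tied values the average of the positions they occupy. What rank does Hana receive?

5

Sorted (descending): 47, 45, 35, 22, 22, 22
The 3 values of 22 occupy positions 4–6 → average rank 5.
Hana has value 22 → rank 5.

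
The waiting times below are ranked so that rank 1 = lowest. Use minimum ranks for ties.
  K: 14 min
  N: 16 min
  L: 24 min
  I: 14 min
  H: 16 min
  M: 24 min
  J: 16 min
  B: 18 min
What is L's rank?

7

Sorted (ascending): 14, 14, 16, 16, 16, 18, 24, 24
The 2 values of 14 occupy positions 1–2 → each gets rank 1.
The 3 values of 16 occupy positions 3–5 → each gets rank 3.
The 2 values of 24 occupy positions 7–8 → each gets rank 7.
L has value 24 min → rank 7.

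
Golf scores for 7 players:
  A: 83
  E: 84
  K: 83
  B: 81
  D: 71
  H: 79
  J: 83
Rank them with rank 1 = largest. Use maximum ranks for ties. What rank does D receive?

7

Sorted (descending): 84, 83, 83, 83, 81, 79, 71
The 3 values of 83 occupy positions 2–4 → each gets rank 4.
D has value 71 → rank 7.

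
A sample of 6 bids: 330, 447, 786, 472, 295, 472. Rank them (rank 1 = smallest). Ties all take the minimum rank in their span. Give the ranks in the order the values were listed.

2, 3, 6, 4, 1, 4

Sorted (ascending): 295, 330, 447, 472, 472, 786
The 2 values of 472 occupy positions 4–5 → each gets rank 4.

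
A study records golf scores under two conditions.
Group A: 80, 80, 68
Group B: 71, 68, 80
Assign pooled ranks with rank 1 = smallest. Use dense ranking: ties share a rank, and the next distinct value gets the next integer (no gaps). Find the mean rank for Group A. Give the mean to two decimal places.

Sorted (ascending): 68, 68, 71, 80, 80, 80
The 2 values of 68 share dense rank 1.
The 3 values of 80 share dense rank 3.
Remaining distinct values take the next consecutive integers.
Group A values → pooled ranks: 80→3, 80→3, 68→1
Mean rank = (3 + 3 + 1) / 3 = 2.33

2.33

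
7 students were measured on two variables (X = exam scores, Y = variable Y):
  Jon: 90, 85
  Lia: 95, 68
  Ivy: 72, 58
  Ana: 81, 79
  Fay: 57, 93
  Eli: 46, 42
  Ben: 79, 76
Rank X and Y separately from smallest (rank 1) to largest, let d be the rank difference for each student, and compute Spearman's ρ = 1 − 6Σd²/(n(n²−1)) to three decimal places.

Ranks of variable 1: 6, 7, 3, 5, 2, 1, 4
Ranks of variable 2: 6, 3, 2, 5, 7, 1, 4
d = r₁ − r₂: 0, 4, 1, 0, -5, 0, 0
d²: 0, 16, 1, 0, 25, 0, 0; Σd² = 42
ρ = 1 − 6·42/(7·48) = 1 − 252/336 = 0.250

0.250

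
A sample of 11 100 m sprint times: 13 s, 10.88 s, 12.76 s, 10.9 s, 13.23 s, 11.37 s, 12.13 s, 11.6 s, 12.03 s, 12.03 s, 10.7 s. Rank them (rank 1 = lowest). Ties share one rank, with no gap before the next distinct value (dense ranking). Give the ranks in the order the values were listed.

9, 2, 8, 3, 10, 4, 7, 5, 6, 6, 1

Sorted (ascending): 10.7, 10.88, 10.9, 11.37, 11.6, 12.03, 12.03, 12.13, 12.76, 13, 13.23
The 2 values of 12.03 share dense rank 6.
Remaining distinct values take the next consecutive integers.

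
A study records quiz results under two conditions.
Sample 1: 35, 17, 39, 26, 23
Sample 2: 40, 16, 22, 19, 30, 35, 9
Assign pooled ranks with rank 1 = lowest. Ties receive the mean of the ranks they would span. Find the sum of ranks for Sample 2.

Sorted (ascending): 9, 16, 17, 19, 22, 23, 26, 30, 35, 35, 39, 40
The 2 values of 35 occupy positions 9–10 → average rank (9+10)/2 = 9.5.
Sample 2 values → pooled ranks: 40→12, 16→2, 22→5, 19→4, 30→8, 35→9.5, 9→1
Rank sum = 12 + 2 + 5 + 4 + 8 + 9.5 + 1 = 41.5

41.5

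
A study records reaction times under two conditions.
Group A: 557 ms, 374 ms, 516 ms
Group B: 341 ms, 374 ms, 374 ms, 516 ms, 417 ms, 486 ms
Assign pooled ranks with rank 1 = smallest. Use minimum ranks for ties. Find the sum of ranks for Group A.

18

Sorted (ascending): 341, 374, 374, 374, 417, 486, 516, 516, 557
The 3 values of 374 occupy positions 2–4 → each gets rank 2.
The 2 values of 516 occupy positions 7–8 → each gets rank 7.
Group A values → pooled ranks: 557→9, 374→2, 516→7
Rank sum = 9 + 2 + 7 = 18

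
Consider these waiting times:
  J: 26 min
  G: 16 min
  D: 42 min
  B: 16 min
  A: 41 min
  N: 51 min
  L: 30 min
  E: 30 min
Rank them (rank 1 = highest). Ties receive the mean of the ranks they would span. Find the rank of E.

4.5

Sorted (descending): 51, 42, 41, 30, 30, 26, 16, 16
The 2 values of 30 occupy positions 4–5 → average rank (4+5)/2 = 4.5.
The 2 values of 16 occupy positions 7–8 → average rank (7+8)/2 = 7.5.
E has value 30 min → rank 4.5.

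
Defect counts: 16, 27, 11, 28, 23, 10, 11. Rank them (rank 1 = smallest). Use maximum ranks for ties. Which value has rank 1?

10

Sorted (ascending): 10, 11, 11, 16, 23, 27, 28
The 2 values of 11 occupy positions 2–3 → each gets rank 3.
Rank 1 → value 10.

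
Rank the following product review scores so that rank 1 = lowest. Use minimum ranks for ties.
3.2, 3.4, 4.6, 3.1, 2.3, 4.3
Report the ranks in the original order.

3, 4, 6, 2, 1, 5

Sorted (ascending): 2.3, 3.1, 3.2, 3.4, 4.3, 4.6
No ties — each value takes its position as its rank.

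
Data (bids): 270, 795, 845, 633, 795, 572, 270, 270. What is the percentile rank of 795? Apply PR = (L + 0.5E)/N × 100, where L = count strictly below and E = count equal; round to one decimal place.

75.0

N = 8.
Strictly below 795: 5. Equal to 795: 2.
PR = (5 + 0.5·2)/8 × 100 = 75.0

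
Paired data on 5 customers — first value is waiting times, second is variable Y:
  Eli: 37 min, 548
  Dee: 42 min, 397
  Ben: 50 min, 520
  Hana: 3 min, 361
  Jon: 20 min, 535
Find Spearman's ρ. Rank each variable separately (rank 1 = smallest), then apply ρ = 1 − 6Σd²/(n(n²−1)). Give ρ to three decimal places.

0.200

Ranks of variable 1: 3, 4, 5, 1, 2
Ranks of variable 2: 5, 2, 3, 1, 4
d = r₁ − r₂: -2, 2, 2, 0, -2
d²: 4, 4, 4, 0, 4; Σd² = 16
ρ = 1 − 6·16/(5·24) = 1 − 96/120 = 0.200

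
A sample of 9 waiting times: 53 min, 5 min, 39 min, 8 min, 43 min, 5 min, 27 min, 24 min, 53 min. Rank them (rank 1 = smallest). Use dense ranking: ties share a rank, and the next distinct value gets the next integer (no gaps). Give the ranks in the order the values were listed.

7, 1, 5, 2, 6, 1, 4, 3, 7

Sorted (ascending): 5, 5, 8, 24, 27, 39, 43, 53, 53
The 2 values of 5 share dense rank 1.
The 2 values of 53 share dense rank 7.
Remaining distinct values take the next consecutive integers.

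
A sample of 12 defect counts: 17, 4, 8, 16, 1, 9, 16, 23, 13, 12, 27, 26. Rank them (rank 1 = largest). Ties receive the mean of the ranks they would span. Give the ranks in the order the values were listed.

4, 11, 10, 5.5, 12, 9, 5.5, 3, 7, 8, 1, 2

Sorted (descending): 27, 26, 23, 17, 16, 16, 13, 12, 9, 8, 4, 1
The 2 values of 16 occupy positions 5–6 → average rank (5+6)/2 = 5.5.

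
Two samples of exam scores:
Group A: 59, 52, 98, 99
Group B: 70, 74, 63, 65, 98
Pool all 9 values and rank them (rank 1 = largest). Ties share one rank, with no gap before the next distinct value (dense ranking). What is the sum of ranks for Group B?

20

Sorted (descending): 99, 98, 98, 74, 70, 65, 63, 59, 52
The 2 values of 98 share dense rank 2.
Remaining distinct values take the next consecutive integers.
Group B values → pooled ranks: 70→4, 74→3, 63→6, 65→5, 98→2
Rank sum = 4 + 3 + 6 + 5 + 2 = 20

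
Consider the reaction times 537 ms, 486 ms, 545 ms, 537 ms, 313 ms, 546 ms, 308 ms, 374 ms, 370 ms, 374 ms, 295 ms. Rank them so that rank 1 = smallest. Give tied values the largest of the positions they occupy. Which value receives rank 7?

Sorted (ascending): 295, 308, 313, 370, 374, 374, 486, 537, 537, 545, 546
The 2 values of 374 occupy positions 5–6 → each gets rank 6.
The 2 values of 537 occupy positions 8–9 → each gets rank 9.
Rank 7 → value 486.

486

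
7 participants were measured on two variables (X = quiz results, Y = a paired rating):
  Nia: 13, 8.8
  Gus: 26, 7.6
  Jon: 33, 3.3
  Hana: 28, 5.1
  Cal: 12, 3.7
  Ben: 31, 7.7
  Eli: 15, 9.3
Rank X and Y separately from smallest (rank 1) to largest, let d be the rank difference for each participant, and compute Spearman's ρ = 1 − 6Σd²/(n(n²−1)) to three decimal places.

-0.321

Ranks of variable 1: 2, 4, 7, 5, 1, 6, 3
Ranks of variable 2: 6, 4, 1, 3, 2, 5, 7
d = r₁ − r₂: -4, 0, 6, 2, -1, 1, -4
d²: 16, 0, 36, 4, 1, 1, 16; Σd² = 74
ρ = 1 − 6·74/(7·48) = 1 − 444/336 = -0.321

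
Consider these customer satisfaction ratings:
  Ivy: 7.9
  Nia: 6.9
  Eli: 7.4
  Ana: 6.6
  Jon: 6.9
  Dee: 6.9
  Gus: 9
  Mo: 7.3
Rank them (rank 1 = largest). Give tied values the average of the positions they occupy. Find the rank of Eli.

3

Sorted (descending): 9, 7.9, 7.4, 7.3, 6.9, 6.9, 6.9, 6.6
The 3 values of 6.9 occupy positions 5–7 → average rank 6.
Eli has value 7.4 → rank 3.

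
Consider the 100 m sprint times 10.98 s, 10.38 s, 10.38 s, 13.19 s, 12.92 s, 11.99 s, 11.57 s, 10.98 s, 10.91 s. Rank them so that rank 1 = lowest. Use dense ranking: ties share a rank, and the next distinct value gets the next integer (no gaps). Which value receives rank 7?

13.19

Sorted (ascending): 10.38, 10.38, 10.91, 10.98, 10.98, 11.57, 11.99, 12.92, 13.19
The 2 values of 10.38 share dense rank 1.
The 2 values of 10.98 share dense rank 3.
Remaining distinct values take the next consecutive integers.
Rank 7 → value 13.19.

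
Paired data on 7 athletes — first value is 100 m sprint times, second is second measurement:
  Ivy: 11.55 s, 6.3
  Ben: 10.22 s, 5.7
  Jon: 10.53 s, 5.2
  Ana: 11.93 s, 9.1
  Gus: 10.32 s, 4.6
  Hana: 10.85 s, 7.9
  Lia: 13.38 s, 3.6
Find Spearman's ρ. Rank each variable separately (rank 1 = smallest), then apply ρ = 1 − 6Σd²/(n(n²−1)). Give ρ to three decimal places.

Ranks of variable 1: 5, 1, 3, 6, 2, 4, 7
Ranks of variable 2: 5, 4, 3, 7, 2, 6, 1
d = r₁ − r₂: 0, -3, 0, -1, 0, -2, 6
d²: 0, 9, 0, 1, 0, 4, 36; Σd² = 50
ρ = 1 − 6·50/(7·48) = 1 − 300/336 = 0.107

0.107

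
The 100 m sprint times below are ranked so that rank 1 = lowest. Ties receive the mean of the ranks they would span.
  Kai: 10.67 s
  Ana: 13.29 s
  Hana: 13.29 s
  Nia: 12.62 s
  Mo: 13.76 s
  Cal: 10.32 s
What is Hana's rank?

4.5

Sorted (ascending): 10.32, 10.67, 12.62, 13.29, 13.29, 13.76
The 2 values of 13.29 occupy positions 4–5 → average rank (4+5)/2 = 4.5.
Hana has value 13.29 s → rank 4.5.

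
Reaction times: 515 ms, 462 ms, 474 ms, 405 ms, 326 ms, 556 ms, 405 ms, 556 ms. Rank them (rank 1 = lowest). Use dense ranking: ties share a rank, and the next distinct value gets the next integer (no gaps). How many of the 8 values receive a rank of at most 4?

Sorted (ascending): 326, 405, 405, 462, 474, 515, 556, 556
The 2 values of 405 share dense rank 2.
The 2 values of 556 share dense rank 6.
Remaining distinct values take the next consecutive integers.
Ranks ≤ 4: {1, 2, 2, 3, 4} → 5 values.

5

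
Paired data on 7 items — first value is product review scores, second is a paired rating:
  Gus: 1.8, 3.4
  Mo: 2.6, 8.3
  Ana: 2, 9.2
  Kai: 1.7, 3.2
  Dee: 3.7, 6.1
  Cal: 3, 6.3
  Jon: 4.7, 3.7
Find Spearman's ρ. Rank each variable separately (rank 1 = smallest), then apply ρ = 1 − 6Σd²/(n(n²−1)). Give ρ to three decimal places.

Ranks of variable 1: 2, 4, 3, 1, 6, 5, 7
Ranks of variable 2: 2, 6, 7, 1, 4, 5, 3
d = r₁ − r₂: 0, -2, -4, 0, 2, 0, 4
d²: 0, 4, 16, 0, 4, 0, 16; Σd² = 40
ρ = 1 − 6·40/(7·48) = 1 − 240/336 = 0.286

0.286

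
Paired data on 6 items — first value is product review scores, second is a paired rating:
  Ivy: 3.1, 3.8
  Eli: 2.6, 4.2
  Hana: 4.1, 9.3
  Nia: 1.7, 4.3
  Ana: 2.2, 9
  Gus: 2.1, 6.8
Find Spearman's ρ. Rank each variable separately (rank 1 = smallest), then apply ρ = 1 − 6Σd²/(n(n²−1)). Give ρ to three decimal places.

Ranks of variable 1: 5, 4, 6, 1, 3, 2
Ranks of variable 2: 1, 2, 6, 3, 5, 4
d = r₁ − r₂: 4, 2, 0, -2, -2, -2
d²: 16, 4, 0, 4, 4, 4; Σd² = 32
ρ = 1 − 6·32/(6·35) = 1 − 192/210 = 0.086

0.086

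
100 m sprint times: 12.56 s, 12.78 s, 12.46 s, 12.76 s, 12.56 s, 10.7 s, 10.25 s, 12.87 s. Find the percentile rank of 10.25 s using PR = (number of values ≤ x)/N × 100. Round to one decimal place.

N = 8.
Strictly below 10.25: 0. Equal to 10.25: 1.
PR = 1/8 × 100 = 12.5

12.5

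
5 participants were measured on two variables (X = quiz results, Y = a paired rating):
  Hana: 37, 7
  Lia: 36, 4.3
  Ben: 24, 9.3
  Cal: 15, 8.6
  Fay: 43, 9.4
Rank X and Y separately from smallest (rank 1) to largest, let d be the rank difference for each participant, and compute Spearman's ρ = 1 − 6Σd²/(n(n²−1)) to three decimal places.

Ranks of variable 1: 4, 3, 2, 1, 5
Ranks of variable 2: 2, 1, 4, 3, 5
d = r₁ − r₂: 2, 2, -2, -2, 0
d²: 4, 4, 4, 4, 0; Σd² = 16
ρ = 1 − 6·16/(5·24) = 1 − 96/120 = 0.200

0.200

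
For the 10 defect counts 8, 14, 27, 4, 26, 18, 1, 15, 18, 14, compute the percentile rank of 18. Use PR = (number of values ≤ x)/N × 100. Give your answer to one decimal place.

N = 10.
Strictly below 18: 6. Equal to 18: 2.
PR = 8/10 × 100 = 80.0

80.0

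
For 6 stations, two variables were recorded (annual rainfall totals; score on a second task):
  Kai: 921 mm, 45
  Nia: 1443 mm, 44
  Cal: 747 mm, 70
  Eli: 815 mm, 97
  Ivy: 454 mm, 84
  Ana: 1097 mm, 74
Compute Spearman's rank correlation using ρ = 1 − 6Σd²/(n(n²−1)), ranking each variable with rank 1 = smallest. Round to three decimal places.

Ranks of variable 1: 4, 6, 2, 3, 1, 5
Ranks of variable 2: 2, 1, 3, 6, 5, 4
d = r₁ − r₂: 2, 5, -1, -3, -4, 1
d²: 4, 25, 1, 9, 16, 1; Σd² = 56
ρ = 1 − 6·56/(6·35) = 1 − 336/210 = -0.600

-0.600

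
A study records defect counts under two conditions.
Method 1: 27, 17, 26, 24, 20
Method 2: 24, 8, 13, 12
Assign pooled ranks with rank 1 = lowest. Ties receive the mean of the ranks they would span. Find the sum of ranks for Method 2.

12.5

Sorted (ascending): 8, 12, 13, 17, 20, 24, 24, 26, 27
The 2 values of 24 occupy positions 6–7 → average rank (6+7)/2 = 6.5.
Method 2 values → pooled ranks: 24→6.5, 8→1, 13→3, 12→2
Rank sum = 6.5 + 1 + 3 + 2 = 12.5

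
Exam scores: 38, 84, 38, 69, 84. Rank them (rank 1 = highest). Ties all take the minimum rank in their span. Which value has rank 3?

Sorted (descending): 84, 84, 69, 38, 38
The 2 values of 84 occupy positions 1–2 → each gets rank 1.
The 2 values of 38 occupy positions 4–5 → each gets rank 4.
Rank 3 → value 69.

69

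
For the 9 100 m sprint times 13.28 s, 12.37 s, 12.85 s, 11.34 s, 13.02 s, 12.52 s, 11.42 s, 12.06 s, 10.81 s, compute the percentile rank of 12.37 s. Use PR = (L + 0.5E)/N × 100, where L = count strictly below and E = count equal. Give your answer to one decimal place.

N = 9.
Strictly below 12.37: 4. Equal to 12.37: 1.
PR = (4 + 0.5·1)/9 × 100 = 50.0

50.0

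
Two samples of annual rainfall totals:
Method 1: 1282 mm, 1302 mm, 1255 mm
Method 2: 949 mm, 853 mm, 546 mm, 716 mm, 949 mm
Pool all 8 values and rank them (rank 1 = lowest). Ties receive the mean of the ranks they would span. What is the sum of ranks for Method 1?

21

Sorted (ascending): 546, 716, 853, 949, 949, 1255, 1282, 1302
The 2 values of 949 occupy positions 4–5 → average rank (4+5)/2 = 4.5.
Method 1 values → pooled ranks: 1282→7, 1302→8, 1255→6
Rank sum = 7 + 8 + 6 = 21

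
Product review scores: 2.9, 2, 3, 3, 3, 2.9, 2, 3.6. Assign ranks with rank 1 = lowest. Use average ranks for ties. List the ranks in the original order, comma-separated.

3.5, 1.5, 6, 6, 6, 3.5, 1.5, 8

Sorted (ascending): 2, 2, 2.9, 2.9, 3, 3, 3, 3.6
The 2 values of 2 occupy positions 1–2 → average rank (1+2)/2 = 1.5.
The 2 values of 2.9 occupy positions 3–4 → average rank (3+4)/2 = 3.5.
The 3 values of 3 occupy positions 5–7 → average rank 6.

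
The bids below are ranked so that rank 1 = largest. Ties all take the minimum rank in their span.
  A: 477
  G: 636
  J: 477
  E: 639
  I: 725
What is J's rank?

4

Sorted (descending): 725, 639, 636, 477, 477
The 2 values of 477 occupy positions 4–5 → each gets rank 4.
J has value 477 → rank 4.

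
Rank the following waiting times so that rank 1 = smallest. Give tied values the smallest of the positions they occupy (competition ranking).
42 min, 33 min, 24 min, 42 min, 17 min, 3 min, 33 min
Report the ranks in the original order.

Sorted (ascending): 3, 17, 24, 33, 33, 42, 42
The 2 values of 33 occupy positions 4–5 → each gets rank 4.
The 2 values of 42 occupy positions 6–7 → each gets rank 6.

6, 4, 3, 6, 2, 1, 4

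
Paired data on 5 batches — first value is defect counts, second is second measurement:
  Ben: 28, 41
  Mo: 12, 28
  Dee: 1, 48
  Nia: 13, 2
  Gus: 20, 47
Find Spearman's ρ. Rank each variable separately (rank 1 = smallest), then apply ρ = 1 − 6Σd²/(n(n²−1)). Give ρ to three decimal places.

-0.200

Ranks of variable 1: 5, 2, 1, 3, 4
Ranks of variable 2: 3, 2, 5, 1, 4
d = r₁ − r₂: 2, 0, -4, 2, 0
d²: 4, 0, 16, 4, 0; Σd² = 24
ρ = 1 − 6·24/(5·24) = 1 − 144/120 = -0.200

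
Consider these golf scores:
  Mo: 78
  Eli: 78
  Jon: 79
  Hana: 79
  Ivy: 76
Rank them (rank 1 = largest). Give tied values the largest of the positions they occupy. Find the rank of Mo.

Sorted (descending): 79, 79, 78, 78, 76
The 2 values of 79 occupy positions 1–2 → each gets rank 2.
The 2 values of 78 occupy positions 3–4 → each gets rank 4.
Mo has value 78 → rank 4.

4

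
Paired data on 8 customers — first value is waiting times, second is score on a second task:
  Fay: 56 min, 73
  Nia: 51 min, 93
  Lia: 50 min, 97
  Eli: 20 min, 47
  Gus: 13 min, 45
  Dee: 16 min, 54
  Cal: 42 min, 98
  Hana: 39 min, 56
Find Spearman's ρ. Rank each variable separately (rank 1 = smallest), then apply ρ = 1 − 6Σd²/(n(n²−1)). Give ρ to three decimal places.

0.738

Ranks of variable 1: 8, 7, 6, 3, 1, 2, 5, 4
Ranks of variable 2: 5, 6, 7, 2, 1, 3, 8, 4
d = r₁ − r₂: 3, 1, -1, 1, 0, -1, -3, 0
d²: 9, 1, 1, 1, 0, 1, 9, 0; Σd² = 22
ρ = 1 − 6·22/(8·63) = 1 − 132/504 = 0.738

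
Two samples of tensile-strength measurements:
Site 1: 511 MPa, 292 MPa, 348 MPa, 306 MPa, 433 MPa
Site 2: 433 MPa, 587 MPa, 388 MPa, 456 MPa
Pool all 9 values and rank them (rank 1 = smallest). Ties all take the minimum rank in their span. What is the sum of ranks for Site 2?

Sorted (ascending): 292, 306, 348, 388, 433, 433, 456, 511, 587
The 2 values of 433 occupy positions 5–6 → each gets rank 5.
Site 2 values → pooled ranks: 433→5, 587→9, 388→4, 456→7
Rank sum = 5 + 9 + 4 + 7 = 25

25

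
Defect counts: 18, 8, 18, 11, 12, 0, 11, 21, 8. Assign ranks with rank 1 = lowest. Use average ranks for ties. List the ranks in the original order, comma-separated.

7.5, 2.5, 7.5, 4.5, 6, 1, 4.5, 9, 2.5

Sorted (ascending): 0, 8, 8, 11, 11, 12, 18, 18, 21
The 2 values of 8 occupy positions 2–3 → average rank (2+3)/2 = 2.5.
The 2 values of 11 occupy positions 4–5 → average rank (4+5)/2 = 4.5.
The 2 values of 18 occupy positions 7–8 → average rank (7+8)/2 = 7.5.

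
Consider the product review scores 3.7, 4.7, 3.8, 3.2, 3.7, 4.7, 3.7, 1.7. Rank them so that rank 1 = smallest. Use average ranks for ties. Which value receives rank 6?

Sorted (ascending): 1.7, 3.2, 3.7, 3.7, 3.7, 3.8, 4.7, 4.7
The 3 values of 3.7 occupy positions 3–5 → average rank 4.
The 2 values of 4.7 occupy positions 7–8 → average rank (7+8)/2 = 7.5.
Rank 6 → value 3.8.

3.8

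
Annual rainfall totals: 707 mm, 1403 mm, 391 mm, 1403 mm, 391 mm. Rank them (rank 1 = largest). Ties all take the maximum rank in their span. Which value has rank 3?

Sorted (descending): 1403, 1403, 707, 391, 391
The 2 values of 1403 occupy positions 1–2 → each gets rank 2.
The 2 values of 391 occupy positions 4–5 → each gets rank 5.
Rank 3 → value 707.

707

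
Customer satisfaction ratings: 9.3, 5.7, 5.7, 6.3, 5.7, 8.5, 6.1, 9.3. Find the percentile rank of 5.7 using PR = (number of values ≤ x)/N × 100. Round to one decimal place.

N = 8.
Strictly below 5.7: 0. Equal to 5.7: 3.
PR = 3/8 × 100 = 37.5

37.5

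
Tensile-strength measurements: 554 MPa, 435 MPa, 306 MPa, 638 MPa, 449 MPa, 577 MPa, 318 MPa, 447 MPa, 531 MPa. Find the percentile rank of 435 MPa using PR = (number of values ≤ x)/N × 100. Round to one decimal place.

N = 9.
Strictly below 435: 2. Equal to 435: 1.
PR = 3/9 × 100 = 33.3

33.3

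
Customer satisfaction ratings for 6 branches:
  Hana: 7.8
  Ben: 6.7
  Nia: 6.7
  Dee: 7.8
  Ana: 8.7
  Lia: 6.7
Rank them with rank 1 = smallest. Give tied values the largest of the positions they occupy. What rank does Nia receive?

Sorted (ascending): 6.7, 6.7, 6.7, 7.8, 7.8, 8.7
The 3 values of 6.7 occupy positions 1–3 → each gets rank 3.
The 2 values of 7.8 occupy positions 4–5 → each gets rank 5.
Nia has value 6.7 → rank 3.

3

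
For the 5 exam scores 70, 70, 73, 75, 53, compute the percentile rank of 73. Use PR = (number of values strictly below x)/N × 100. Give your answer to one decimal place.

60.0

N = 5.
Strictly below 73: 3. Equal to 73: 1.
PR = 3/5 × 100 = 60.0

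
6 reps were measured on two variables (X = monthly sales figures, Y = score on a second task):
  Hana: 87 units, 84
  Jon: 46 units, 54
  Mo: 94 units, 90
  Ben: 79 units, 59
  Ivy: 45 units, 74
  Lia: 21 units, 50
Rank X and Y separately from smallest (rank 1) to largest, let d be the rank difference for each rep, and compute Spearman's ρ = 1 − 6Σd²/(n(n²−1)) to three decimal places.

0.829

Ranks of variable 1: 5, 3, 6, 4, 2, 1
Ranks of variable 2: 5, 2, 6, 3, 4, 1
d = r₁ − r₂: 0, 1, 0, 1, -2, 0
d²: 0, 1, 0, 1, 4, 0; Σd² = 6
ρ = 1 − 6·6/(6·35) = 1 − 36/210 = 0.829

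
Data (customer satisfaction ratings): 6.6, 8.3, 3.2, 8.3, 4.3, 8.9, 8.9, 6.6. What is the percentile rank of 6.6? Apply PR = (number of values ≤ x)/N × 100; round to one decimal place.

50.0

N = 8.
Strictly below 6.6: 2. Equal to 6.6: 2.
PR = 4/8 × 100 = 50.0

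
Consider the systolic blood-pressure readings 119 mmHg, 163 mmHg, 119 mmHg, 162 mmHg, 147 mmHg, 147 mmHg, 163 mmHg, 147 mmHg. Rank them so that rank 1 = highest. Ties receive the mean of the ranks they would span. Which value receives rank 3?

162

Sorted (descending): 163, 163, 162, 147, 147, 147, 119, 119
The 2 values of 163 occupy positions 1–2 → average rank (1+2)/2 = 1.5.
The 3 values of 147 occupy positions 4–6 → average rank 5.
The 2 values of 119 occupy positions 7–8 → average rank (7+8)/2 = 7.5.
Rank 3 → value 162.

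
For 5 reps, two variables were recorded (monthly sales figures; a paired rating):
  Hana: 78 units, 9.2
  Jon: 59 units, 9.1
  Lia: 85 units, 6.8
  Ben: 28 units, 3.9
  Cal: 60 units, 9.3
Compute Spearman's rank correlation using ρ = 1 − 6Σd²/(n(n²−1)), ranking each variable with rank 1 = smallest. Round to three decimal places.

Ranks of variable 1: 4, 2, 5, 1, 3
Ranks of variable 2: 4, 3, 2, 1, 5
d = r₁ − r₂: 0, -1, 3, 0, -2
d²: 0, 1, 9, 0, 4; Σd² = 14
ρ = 1 − 6·14/(5·24) = 1 − 84/120 = 0.300

0.300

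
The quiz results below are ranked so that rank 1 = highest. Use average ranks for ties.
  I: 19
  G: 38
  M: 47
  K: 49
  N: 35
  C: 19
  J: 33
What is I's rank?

Sorted (descending): 49, 47, 38, 35, 33, 19, 19
The 2 values of 19 occupy positions 6–7 → average rank (6+7)/2 = 6.5.
I has value 19 → rank 6.5.

6.5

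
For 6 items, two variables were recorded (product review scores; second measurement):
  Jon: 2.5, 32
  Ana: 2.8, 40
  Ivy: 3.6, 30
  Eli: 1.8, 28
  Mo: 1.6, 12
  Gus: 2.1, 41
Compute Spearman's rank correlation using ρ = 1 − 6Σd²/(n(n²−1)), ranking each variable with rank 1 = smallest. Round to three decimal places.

Ranks of variable 1: 4, 5, 6, 2, 1, 3
Ranks of variable 2: 4, 5, 3, 2, 1, 6
d = r₁ − r₂: 0, 0, 3, 0, 0, -3
d²: 0, 0, 9, 0, 0, 9; Σd² = 18
ρ = 1 − 6·18/(6·35) = 1 − 108/210 = 0.486

0.486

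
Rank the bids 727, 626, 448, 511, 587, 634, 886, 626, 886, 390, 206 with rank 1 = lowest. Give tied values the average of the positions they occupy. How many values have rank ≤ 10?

Sorted (ascending): 206, 390, 448, 511, 587, 626, 626, 634, 727, 886, 886
The 2 values of 626 occupy positions 6–7 → average rank (6+7)/2 = 6.5.
The 2 values of 886 occupy positions 10–11 → average rank (10+11)/2 = 10.5.
Ranks ≤ 10: {1, 2, 3, 4, 5, 6.5, 6.5, 8, 9} → 9 values.

9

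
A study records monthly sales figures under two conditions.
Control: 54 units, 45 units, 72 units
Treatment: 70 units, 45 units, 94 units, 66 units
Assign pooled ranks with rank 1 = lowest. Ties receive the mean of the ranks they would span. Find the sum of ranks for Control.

Sorted (ascending): 45, 45, 54, 66, 70, 72, 94
The 2 values of 45 occupy positions 1–2 → average rank (1+2)/2 = 1.5.
Control values → pooled ranks: 54→3, 45→1.5, 72→6
Rank sum = 3 + 1.5 + 6 = 10.5

10.5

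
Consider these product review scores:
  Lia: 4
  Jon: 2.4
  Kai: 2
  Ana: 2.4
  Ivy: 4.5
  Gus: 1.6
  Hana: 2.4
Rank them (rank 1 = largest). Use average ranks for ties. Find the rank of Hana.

Sorted (descending): 4.5, 4, 2.4, 2.4, 2.4, 2, 1.6
The 3 values of 2.4 occupy positions 3–5 → average rank 4.
Hana has value 2.4 → rank 4.

4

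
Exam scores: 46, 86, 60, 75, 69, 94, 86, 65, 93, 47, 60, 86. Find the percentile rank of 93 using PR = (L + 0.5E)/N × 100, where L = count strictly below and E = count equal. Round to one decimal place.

N = 12.
Strictly below 93: 10. Equal to 93: 1.
PR = (10 + 0.5·1)/12 × 100 = 87.5

87.5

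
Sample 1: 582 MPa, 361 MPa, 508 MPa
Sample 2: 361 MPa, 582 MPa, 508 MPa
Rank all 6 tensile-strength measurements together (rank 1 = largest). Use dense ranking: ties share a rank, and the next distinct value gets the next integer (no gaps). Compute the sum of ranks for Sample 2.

Sorted (descending): 582, 582, 508, 508, 361, 361
The 2 values of 582 share dense rank 1.
The 2 values of 508 share dense rank 2.
The 2 values of 361 share dense rank 3.
Sample 2 values → pooled ranks: 361→3, 582→1, 508→2
Rank sum = 3 + 1 + 2 = 6

6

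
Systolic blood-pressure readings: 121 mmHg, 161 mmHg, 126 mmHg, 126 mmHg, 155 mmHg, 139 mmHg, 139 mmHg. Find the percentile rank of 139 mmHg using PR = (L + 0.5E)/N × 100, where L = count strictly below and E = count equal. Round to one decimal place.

N = 7.
Strictly below 139: 3. Equal to 139: 2.
PR = (3 + 0.5·2)/7 × 100 = 57.1

57.1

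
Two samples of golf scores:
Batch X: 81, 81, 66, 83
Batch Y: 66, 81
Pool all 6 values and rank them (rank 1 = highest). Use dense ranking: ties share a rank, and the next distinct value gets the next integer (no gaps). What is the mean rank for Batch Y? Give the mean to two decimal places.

2.50

Sorted (descending): 83, 81, 81, 81, 66, 66
The 3 values of 81 share dense rank 2.
The 2 values of 66 share dense rank 3.
Remaining distinct values take the next consecutive integers.
Batch Y values → pooled ranks: 66→3, 81→2
Mean rank = (3 + 2) / 2 = 2.50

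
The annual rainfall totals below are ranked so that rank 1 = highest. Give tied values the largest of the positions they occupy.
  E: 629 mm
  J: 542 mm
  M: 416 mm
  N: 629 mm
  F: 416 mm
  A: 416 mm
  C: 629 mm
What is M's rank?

7

Sorted (descending): 629, 629, 629, 542, 416, 416, 416
The 3 values of 629 occupy positions 1–3 → each gets rank 3.
The 3 values of 416 occupy positions 5–7 → each gets rank 7.
M has value 416 mm → rank 7.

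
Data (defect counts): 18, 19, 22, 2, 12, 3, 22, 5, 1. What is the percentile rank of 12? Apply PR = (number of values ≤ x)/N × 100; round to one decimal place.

N = 9.
Strictly below 12: 4. Equal to 12: 1.
PR = 5/9 × 100 = 55.6

55.6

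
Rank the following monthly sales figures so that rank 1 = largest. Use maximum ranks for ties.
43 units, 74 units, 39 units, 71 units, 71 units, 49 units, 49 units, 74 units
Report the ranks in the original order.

7, 2, 8, 4, 4, 6, 6, 2

Sorted (descending): 74, 74, 71, 71, 49, 49, 43, 39
The 2 values of 74 occupy positions 1–2 → each gets rank 2.
The 2 values of 71 occupy positions 3–4 → each gets rank 4.
The 2 values of 49 occupy positions 5–6 → each gets rank 6.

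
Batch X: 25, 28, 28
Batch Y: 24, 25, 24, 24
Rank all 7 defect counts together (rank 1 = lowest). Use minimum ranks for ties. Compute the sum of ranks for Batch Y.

7

Sorted (ascending): 24, 24, 24, 25, 25, 28, 28
The 3 values of 24 occupy positions 1–3 → each gets rank 1.
The 2 values of 25 occupy positions 4–5 → each gets rank 4.
The 2 values of 28 occupy positions 6–7 → each gets rank 6.
Batch Y values → pooled ranks: 24→1, 25→4, 24→1, 24→1
Rank sum = 1 + 4 + 1 + 1 = 7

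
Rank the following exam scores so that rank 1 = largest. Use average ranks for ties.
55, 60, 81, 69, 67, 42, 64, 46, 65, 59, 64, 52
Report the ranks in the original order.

9, 7, 1, 2, 3, 12, 5.5, 11, 4, 8, 5.5, 10

Sorted (descending): 81, 69, 67, 65, 64, 64, 60, 59, 55, 52, 46, 42
The 2 values of 64 occupy positions 5–6 → average rank (5+6)/2 = 5.5.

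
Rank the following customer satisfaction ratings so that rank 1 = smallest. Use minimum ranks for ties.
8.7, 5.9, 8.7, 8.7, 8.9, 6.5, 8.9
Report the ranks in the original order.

Sorted (ascending): 5.9, 6.5, 8.7, 8.7, 8.7, 8.9, 8.9
The 3 values of 8.7 occupy positions 3–5 → each gets rank 3.
The 2 values of 8.9 occupy positions 6–7 → each gets rank 6.

3, 1, 3, 3, 6, 2, 6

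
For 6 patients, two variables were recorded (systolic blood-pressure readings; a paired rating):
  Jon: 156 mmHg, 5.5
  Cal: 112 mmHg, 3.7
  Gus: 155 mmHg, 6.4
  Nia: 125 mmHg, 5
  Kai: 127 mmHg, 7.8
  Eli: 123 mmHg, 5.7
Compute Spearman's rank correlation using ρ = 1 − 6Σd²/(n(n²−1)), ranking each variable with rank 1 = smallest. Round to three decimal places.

0.486

Ranks of variable 1: 6, 1, 5, 3, 4, 2
Ranks of variable 2: 3, 1, 5, 2, 6, 4
d = r₁ − r₂: 3, 0, 0, 1, -2, -2
d²: 9, 0, 0, 1, 4, 4; Σd² = 18
ρ = 1 − 6·18/(6·35) = 1 − 108/210 = 0.486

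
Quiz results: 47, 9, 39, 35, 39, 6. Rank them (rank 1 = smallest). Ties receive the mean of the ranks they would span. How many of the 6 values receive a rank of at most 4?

3

Sorted (ascending): 6, 9, 35, 39, 39, 47
The 2 values of 39 occupy positions 4–5 → average rank (4+5)/2 = 4.5.
Ranks ≤ 4: {1, 2, 3} → 3 values.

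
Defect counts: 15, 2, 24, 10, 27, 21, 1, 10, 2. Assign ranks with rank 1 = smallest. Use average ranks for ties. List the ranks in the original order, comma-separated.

6, 2.5, 8, 4.5, 9, 7, 1, 4.5, 2.5

Sorted (ascending): 1, 2, 2, 10, 10, 15, 21, 24, 27
The 2 values of 2 occupy positions 2–3 → average rank (2+3)/2 = 2.5.
The 2 values of 10 occupy positions 4–5 → average rank (4+5)/2 = 4.5.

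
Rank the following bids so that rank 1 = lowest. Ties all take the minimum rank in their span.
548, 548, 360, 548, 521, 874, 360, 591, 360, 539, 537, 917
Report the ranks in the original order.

Sorted (ascending): 360, 360, 360, 521, 537, 539, 548, 548, 548, 591, 874, 917
The 3 values of 360 occupy positions 1–3 → each gets rank 1.
The 3 values of 548 occupy positions 7–9 → each gets rank 7.

7, 7, 1, 7, 4, 11, 1, 10, 1, 6, 5, 12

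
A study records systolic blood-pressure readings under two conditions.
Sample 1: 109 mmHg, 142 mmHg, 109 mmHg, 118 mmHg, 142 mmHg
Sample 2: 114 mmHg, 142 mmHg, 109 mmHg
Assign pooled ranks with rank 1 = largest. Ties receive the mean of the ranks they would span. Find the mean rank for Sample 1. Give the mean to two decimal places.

Sorted (descending): 142, 142, 142, 118, 114, 109, 109, 109
The 3 values of 142 occupy positions 1–3 → average rank 2.
The 3 values of 109 occupy positions 6–8 → average rank 7.
Sample 1 values → pooled ranks: 109→7, 142→2, 109→7, 118→4, 142→2
Mean rank = (7 + 2 + 7 + 4 + 2) / 5 = 4.40

4.40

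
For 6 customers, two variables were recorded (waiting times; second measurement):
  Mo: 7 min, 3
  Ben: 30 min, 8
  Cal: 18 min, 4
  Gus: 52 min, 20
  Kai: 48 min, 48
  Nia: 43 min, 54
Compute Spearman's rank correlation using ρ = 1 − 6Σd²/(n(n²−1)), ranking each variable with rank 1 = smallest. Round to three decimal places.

0.771

Ranks of variable 1: 1, 3, 2, 6, 5, 4
Ranks of variable 2: 1, 3, 2, 4, 5, 6
d = r₁ − r₂: 0, 0, 0, 2, 0, -2
d²: 0, 0, 0, 4, 0, 4; Σd² = 8
ρ = 1 − 6·8/(6·35) = 1 − 48/210 = 0.771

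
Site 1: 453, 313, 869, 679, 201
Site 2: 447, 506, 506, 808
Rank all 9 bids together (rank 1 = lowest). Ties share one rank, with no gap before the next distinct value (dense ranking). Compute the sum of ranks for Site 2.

Sorted (ascending): 201, 313, 447, 453, 506, 506, 679, 808, 869
The 2 values of 506 share dense rank 5.
Remaining distinct values take the next consecutive integers.
Site 2 values → pooled ranks: 447→3, 506→5, 506→5, 808→7
Rank sum = 3 + 5 + 5 + 7 = 20

20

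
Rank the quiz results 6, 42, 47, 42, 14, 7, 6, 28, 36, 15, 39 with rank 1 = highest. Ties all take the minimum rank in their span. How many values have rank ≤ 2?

Sorted (descending): 47, 42, 42, 39, 36, 28, 15, 14, 7, 6, 6
The 2 values of 42 occupy positions 2–3 → each gets rank 2.
The 2 values of 6 occupy positions 10–11 → each gets rank 10.
Ranks ≤ 2: {1, 2, 2} → 3 values.

3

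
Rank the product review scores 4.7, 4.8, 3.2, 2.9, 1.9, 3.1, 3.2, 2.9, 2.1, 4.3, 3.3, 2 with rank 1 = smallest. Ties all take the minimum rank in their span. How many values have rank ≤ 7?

Sorted (ascending): 1.9, 2, 2.1, 2.9, 2.9, 3.1, 3.2, 3.2, 3.3, 4.3, 4.7, 4.8
The 2 values of 2.9 occupy positions 4–5 → each gets rank 4.
The 2 values of 3.2 occupy positions 7–8 → each gets rank 7.
Ranks ≤ 7: {1, 2, 3, 4, 4, 6, 7, 7} → 8 values.

8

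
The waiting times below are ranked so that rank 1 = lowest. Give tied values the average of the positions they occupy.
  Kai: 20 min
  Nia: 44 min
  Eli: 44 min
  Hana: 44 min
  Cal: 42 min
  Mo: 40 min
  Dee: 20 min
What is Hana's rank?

6

Sorted (ascending): 20, 20, 40, 42, 44, 44, 44
The 2 values of 20 occupy positions 1–2 → average rank (1+2)/2 = 1.5.
The 3 values of 44 occupy positions 5–7 → average rank 6.
Hana has value 44 min → rank 6.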